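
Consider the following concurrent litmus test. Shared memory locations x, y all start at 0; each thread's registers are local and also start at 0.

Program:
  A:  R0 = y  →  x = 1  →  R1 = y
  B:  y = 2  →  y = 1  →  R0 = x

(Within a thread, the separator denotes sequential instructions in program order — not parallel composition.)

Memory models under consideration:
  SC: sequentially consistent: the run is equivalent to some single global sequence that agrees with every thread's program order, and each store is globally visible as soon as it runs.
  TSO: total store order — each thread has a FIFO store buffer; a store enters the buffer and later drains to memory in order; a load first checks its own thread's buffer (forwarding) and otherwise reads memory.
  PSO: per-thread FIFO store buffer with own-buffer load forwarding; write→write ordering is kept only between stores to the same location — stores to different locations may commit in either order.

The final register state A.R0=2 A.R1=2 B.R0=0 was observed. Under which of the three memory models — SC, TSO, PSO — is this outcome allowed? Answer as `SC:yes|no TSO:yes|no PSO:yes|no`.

outcome vector order: (A.R0,A.R1,B.R0)
under SC → 001, 010, 011, 021, 110, 111, 210, 211, 221
under TSO → 000, 001, 010, 011, 020, 021, 110, 111, 210, 211, 220, 221
under PSO → 000, 001, 010, 011, 020, 021, 110, 111, 210, 211, 220, 221
target 220 ∈ {TSO,PSO}

SC:no TSO:yes PSO:yes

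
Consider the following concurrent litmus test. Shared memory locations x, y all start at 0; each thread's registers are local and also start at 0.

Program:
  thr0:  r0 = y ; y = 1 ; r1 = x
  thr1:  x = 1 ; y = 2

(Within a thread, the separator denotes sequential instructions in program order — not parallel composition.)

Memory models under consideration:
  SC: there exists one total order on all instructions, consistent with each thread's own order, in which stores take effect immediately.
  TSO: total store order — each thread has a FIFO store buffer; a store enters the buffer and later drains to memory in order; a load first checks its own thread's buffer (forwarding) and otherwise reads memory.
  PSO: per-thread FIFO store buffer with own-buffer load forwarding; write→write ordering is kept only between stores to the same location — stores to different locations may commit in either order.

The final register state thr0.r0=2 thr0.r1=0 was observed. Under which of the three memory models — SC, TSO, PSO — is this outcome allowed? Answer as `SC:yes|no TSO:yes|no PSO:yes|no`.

outcome vector order: (thr0.r0,thr0.r1)
under SC → 00, 01, 21
under TSO → 00, 01, 21
under PSO → 00, 01, 20, 21
target 20 ∈ {PSO}

SC:no TSO:no PSO:yes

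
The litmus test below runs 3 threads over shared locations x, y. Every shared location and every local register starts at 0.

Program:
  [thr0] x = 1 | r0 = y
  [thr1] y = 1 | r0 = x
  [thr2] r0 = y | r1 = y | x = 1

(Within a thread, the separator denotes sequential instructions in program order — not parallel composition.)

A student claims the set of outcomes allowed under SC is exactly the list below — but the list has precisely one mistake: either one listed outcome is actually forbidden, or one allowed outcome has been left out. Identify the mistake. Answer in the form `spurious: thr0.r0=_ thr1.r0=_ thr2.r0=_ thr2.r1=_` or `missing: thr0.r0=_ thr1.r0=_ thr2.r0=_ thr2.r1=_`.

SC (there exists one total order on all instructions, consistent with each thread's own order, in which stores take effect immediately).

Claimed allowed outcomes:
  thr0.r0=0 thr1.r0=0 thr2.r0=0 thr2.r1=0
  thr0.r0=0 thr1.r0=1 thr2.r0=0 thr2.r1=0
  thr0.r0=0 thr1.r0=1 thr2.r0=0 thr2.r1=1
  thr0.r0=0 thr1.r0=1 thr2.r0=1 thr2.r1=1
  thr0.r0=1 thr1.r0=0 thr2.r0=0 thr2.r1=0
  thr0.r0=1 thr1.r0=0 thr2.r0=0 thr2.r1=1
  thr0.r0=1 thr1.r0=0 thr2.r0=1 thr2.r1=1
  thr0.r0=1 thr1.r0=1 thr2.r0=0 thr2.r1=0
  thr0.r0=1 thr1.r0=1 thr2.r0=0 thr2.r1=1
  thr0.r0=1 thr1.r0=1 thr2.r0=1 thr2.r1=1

outcome vector order: (thr0.r0,thr1.r0,thr2.r0,thr2.r1)
SC (9): 0100, 0101, 0111, 1000, 1001, 1011, 1100, 1101, 1111
claimed∖SC = {0000}

spurious: thr0.r0=0 thr1.r0=0 thr2.r0=0 thr2.r1=0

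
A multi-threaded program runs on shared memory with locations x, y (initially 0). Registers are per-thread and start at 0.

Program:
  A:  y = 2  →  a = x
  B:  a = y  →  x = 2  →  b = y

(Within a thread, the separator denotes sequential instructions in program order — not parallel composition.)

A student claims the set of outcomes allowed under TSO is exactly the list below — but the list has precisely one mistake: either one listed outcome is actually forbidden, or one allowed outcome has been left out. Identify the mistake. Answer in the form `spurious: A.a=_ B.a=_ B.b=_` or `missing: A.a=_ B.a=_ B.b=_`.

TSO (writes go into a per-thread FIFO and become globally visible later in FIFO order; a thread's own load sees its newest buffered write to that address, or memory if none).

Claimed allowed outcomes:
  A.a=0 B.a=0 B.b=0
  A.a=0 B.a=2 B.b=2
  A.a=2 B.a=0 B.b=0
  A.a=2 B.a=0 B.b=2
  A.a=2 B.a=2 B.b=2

outcome vector order: (A.a,B.a,B.b)
TSO (6): 000 002 022 200 202 222
TSO∖claimed = {002}

missing: A.a=0 B.a=0 B.b=2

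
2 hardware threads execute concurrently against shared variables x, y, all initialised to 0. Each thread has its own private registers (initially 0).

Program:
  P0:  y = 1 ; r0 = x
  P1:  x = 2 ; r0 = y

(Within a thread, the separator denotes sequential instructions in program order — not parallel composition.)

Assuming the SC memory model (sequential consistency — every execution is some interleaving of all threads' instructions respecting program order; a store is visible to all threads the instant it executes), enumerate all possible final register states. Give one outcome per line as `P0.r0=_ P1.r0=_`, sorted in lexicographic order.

P0.r0=0 P1.r0=1
P0.r0=2 P1.r0=0
P0.r0=2 P1.r0=1

outcome vector order: (P0.r0,P1.r0)
|SC outcomes| = 3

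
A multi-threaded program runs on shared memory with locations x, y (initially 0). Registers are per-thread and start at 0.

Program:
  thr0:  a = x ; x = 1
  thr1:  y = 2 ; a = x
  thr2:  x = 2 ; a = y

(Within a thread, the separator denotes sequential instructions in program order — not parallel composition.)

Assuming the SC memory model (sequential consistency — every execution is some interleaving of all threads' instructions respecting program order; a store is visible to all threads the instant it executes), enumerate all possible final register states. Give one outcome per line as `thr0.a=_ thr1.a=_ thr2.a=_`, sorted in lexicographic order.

thr0.a=0 thr1.a=0 thr2.a=2
thr0.a=0 thr1.a=1 thr2.a=0
thr0.a=0 thr1.a=1 thr2.a=2
thr0.a=0 thr1.a=2 thr2.a=0
thr0.a=0 thr1.a=2 thr2.a=2
thr0.a=2 thr1.a=0 thr2.a=2
thr0.a=2 thr1.a=1 thr2.a=0
thr0.a=2 thr1.a=1 thr2.a=2
thr0.a=2 thr1.a=2 thr2.a=0
thr0.a=2 thr1.a=2 thr2.a=2

outcome vector order: (thr0.a,thr1.a,thr2.a)
|SC outcomes| = 10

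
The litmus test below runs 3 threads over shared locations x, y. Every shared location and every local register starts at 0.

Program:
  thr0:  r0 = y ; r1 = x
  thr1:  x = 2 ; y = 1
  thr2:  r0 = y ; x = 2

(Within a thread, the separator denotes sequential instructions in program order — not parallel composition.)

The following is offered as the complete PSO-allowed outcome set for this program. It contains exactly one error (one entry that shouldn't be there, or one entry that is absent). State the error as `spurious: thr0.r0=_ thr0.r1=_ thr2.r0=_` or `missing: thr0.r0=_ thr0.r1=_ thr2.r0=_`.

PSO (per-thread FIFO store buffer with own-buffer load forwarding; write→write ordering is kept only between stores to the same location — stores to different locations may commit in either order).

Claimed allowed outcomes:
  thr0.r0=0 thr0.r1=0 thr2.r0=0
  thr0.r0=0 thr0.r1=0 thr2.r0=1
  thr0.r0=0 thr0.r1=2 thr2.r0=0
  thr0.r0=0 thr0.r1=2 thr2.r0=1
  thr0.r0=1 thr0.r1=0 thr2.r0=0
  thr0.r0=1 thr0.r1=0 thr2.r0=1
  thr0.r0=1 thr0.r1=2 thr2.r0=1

missing: thr0.r0=1 thr0.r1=2 thr2.r0=0

outcome vector order: (thr0.r0,thr0.r1,thr2.r0)
under PSO → <0 0 0> <0 0 1> <0 2 0> <0 2 1> <1 0 0> <1 0 1> <1 2 0> <1 2 1>
PSO∖claimed = {<1 2 0>}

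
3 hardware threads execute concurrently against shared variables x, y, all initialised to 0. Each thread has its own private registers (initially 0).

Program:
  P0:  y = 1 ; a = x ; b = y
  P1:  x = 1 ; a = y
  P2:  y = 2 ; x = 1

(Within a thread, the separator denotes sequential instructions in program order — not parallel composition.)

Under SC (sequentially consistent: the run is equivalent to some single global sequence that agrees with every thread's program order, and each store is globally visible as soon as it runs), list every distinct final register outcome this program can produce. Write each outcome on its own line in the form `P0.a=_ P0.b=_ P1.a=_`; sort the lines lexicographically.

outcome vector order: (P0.a,P0.b,P1.a)
|SC outcomes| = 10

P0.a=0 P0.b=1 P1.a=1
P0.a=0 P0.b=1 P1.a=2
P0.a=0 P0.b=2 P1.a=1
P0.a=0 P0.b=2 P1.a=2
P0.a=1 P0.b=1 P1.a=0
P0.a=1 P0.b=1 P1.a=1
P0.a=1 P0.b=1 P1.a=2
P0.a=1 P0.b=2 P1.a=0
P0.a=1 P0.b=2 P1.a=1
P0.a=1 P0.b=2 P1.a=2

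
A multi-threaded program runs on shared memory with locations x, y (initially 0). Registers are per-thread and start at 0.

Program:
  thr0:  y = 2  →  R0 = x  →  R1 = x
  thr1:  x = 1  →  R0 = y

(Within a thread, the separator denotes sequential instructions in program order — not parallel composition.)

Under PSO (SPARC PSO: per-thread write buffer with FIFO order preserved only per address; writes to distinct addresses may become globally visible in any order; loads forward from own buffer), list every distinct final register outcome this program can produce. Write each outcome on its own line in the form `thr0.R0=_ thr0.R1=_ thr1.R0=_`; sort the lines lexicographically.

outcome vector order: (thr0.R0,thr0.R1,thr1.R0)
|PSO outcomes| = 6

thr0.R0=0 thr0.R1=0 thr1.R0=0
thr0.R0=0 thr0.R1=0 thr1.R0=2
thr0.R0=0 thr0.R1=1 thr1.R0=0
thr0.R0=0 thr0.R1=1 thr1.R0=2
thr0.R0=1 thr0.R1=1 thr1.R0=0
thr0.R0=1 thr0.R1=1 thr1.R0=2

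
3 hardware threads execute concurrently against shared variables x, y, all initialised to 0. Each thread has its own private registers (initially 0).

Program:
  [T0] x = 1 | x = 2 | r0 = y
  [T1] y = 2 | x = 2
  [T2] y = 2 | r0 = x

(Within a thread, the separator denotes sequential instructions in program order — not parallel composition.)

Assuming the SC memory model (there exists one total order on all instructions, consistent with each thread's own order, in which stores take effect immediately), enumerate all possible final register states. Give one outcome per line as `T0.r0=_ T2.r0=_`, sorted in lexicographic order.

T0.r0=0 T2.r0=2
T0.r0=2 T2.r0=0
T0.r0=2 T2.r0=1
T0.r0=2 T2.r0=2

outcome vector order: (T0.r0,T2.r0)
|SC outcomes| = 4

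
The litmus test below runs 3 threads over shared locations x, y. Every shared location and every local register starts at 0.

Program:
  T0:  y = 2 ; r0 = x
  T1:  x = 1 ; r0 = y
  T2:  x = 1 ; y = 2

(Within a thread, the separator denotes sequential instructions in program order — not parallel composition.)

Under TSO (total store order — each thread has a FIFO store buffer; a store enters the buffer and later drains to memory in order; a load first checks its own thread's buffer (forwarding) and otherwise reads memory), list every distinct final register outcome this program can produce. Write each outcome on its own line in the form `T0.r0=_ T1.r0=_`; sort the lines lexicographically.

outcome vector order: (T0.r0,T1.r0)
|TSO outcomes| = 4

T0.r0=0 T1.r0=0
T0.r0=0 T1.r0=2
T0.r0=1 T1.r0=0
T0.r0=1 T1.r0=2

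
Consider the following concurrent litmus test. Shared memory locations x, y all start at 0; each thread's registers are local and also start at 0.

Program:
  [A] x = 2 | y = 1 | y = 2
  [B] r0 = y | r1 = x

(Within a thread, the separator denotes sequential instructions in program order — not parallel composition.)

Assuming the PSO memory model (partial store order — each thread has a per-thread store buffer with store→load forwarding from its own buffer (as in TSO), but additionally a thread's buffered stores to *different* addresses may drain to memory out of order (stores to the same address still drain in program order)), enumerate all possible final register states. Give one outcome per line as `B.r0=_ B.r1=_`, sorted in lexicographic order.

B.r0=0 B.r1=0
B.r0=0 B.r1=2
B.r0=1 B.r1=0
B.r0=1 B.r1=2
B.r0=2 B.r1=0
B.r0=2 B.r1=2

outcome vector order: (B.r0,B.r1)
|PSO outcomes| = 6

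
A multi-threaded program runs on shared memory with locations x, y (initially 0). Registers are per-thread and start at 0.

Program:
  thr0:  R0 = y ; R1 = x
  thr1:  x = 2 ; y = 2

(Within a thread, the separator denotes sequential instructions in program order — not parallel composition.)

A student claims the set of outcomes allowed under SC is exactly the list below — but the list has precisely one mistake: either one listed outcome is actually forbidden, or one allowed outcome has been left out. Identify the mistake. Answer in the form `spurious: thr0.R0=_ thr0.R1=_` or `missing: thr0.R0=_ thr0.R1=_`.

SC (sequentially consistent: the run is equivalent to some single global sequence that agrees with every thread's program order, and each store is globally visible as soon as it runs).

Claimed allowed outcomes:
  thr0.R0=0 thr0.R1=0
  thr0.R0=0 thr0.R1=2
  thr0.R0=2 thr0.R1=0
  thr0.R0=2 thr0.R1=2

spurious: thr0.R0=2 thr0.R1=0

outcome vector order: (thr0.R0,thr0.R1)
SC: 3 outcomes — {00; 02; 22}
claimed∖SC = {20}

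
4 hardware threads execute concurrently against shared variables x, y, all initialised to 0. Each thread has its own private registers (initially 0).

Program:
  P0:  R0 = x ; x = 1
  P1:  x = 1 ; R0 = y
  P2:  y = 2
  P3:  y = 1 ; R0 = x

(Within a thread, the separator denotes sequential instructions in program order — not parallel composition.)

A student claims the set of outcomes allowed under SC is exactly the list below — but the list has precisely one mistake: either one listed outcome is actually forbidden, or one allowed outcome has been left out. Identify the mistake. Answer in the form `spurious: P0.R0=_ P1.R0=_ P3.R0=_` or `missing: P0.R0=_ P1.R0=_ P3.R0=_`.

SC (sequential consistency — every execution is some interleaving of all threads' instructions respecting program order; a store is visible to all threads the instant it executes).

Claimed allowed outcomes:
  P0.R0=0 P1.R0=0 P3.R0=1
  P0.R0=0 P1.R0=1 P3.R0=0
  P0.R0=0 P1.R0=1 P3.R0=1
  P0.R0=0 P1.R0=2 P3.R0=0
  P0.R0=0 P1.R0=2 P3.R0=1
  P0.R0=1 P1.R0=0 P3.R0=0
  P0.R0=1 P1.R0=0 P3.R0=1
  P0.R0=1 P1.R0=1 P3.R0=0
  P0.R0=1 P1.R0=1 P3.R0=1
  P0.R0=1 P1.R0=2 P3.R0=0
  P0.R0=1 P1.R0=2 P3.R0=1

outcome vector order: (P0.R0,P1.R0,P3.R0)
under SC → 0/0/1; 0/1/0; 0/1/1; 0/2/0; 0/2/1; 1/0/1; 1/1/0; 1/1/1; 1/2/0; 1/2/1
claimed∖SC = {1/0/0}

spurious: P0.R0=1 P1.R0=0 P3.R0=0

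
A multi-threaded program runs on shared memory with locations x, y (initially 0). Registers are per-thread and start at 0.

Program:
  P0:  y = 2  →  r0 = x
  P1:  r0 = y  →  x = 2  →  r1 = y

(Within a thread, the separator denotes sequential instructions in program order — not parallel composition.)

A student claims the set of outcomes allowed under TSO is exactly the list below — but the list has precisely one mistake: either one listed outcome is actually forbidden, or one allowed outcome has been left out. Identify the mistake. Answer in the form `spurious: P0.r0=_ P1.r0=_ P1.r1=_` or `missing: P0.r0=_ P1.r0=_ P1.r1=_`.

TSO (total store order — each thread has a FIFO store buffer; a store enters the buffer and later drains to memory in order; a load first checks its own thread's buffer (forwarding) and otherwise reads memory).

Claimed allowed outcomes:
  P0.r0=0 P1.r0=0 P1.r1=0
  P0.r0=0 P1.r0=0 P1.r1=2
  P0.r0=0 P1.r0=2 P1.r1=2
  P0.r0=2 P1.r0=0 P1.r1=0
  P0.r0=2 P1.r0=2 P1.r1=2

missing: P0.r0=2 P1.r0=0 P1.r1=2

outcome vector order: (P0.r0,P1.r0,P1.r1)
[TSO] allowed = {000; 002; 022; 200; 202; 222}
TSO∖claimed = {202}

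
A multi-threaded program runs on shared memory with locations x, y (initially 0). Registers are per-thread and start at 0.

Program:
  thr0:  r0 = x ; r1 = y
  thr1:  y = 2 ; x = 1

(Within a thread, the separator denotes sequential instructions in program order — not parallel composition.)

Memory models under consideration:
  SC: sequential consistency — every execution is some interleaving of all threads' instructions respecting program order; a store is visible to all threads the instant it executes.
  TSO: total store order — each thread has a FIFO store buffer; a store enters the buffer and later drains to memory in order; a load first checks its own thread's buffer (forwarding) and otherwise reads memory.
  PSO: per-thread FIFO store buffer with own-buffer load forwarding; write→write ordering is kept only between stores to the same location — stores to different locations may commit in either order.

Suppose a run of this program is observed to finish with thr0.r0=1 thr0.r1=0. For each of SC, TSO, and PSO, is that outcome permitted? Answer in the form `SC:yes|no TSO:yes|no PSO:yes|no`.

outcome vector order: (thr0.r0,thr0.r1)
under SC → (0,0); (0,2); (1,2)
under TSO → (0,0); (0,2); (1,2)
under PSO → (0,0); (0,2); (1,0); (1,2)
target (1,0) ∈ {PSO}

SC:no TSO:no PSO:yes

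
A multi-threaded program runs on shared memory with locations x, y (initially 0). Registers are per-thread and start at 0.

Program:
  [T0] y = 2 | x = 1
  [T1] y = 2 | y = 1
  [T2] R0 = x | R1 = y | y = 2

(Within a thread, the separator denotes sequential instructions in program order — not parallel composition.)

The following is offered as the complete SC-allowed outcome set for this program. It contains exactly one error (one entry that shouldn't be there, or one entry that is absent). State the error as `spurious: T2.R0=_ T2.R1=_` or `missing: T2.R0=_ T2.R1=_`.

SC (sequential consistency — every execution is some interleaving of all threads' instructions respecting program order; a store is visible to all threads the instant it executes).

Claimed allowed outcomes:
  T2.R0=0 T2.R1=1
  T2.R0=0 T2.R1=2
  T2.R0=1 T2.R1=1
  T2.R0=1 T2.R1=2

outcome vector order: (T2.R0,T2.R1)
[SC] allowed = {00 01 02 11 12}
SC∖claimed = {00}

missing: T2.R0=0 T2.R1=0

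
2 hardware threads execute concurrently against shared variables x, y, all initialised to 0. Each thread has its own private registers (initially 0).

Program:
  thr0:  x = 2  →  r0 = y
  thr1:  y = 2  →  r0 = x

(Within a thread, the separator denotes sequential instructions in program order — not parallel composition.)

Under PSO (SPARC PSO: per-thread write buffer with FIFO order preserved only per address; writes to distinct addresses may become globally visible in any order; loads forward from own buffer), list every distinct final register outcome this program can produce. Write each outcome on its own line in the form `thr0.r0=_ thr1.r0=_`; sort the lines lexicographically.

thr0.r0=0 thr1.r0=0
thr0.r0=0 thr1.r0=2
thr0.r0=2 thr1.r0=0
thr0.r0=2 thr1.r0=2

outcome vector order: (thr0.r0,thr1.r0)
|PSO outcomes| = 4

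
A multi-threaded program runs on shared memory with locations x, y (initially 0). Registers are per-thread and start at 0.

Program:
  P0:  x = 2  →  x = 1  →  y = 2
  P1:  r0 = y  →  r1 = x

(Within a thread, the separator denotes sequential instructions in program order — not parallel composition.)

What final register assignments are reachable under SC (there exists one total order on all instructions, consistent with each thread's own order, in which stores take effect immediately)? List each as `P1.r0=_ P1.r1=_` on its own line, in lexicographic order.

P1.r0=0 P1.r1=0
P1.r0=0 P1.r1=1
P1.r0=0 P1.r1=2
P1.r0=2 P1.r1=1

outcome vector order: (P1.r0,P1.r1)
|SC outcomes| = 4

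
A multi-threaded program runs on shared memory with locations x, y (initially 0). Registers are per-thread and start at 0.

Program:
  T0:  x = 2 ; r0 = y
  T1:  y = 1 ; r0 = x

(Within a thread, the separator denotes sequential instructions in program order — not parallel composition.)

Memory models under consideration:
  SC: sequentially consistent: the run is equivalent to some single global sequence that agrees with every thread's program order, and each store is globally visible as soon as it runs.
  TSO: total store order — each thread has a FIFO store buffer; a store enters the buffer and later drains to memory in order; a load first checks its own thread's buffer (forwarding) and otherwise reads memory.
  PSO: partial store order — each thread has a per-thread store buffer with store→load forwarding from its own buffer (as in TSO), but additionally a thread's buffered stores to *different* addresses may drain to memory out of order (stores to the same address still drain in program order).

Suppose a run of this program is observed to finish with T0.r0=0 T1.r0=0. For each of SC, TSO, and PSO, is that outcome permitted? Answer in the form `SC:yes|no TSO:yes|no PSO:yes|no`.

SC:no TSO:yes PSO:yes

outcome vector order: (T0.r0,T1.r0)
SC (3): (0,2) (1,0) (1,2)
TSO (4): (0,0) (0,2) (1,0) (1,2)
PSO (4): (0,0) (0,2) (1,0) (1,2)
target (0,0) ∈ {TSO,PSO}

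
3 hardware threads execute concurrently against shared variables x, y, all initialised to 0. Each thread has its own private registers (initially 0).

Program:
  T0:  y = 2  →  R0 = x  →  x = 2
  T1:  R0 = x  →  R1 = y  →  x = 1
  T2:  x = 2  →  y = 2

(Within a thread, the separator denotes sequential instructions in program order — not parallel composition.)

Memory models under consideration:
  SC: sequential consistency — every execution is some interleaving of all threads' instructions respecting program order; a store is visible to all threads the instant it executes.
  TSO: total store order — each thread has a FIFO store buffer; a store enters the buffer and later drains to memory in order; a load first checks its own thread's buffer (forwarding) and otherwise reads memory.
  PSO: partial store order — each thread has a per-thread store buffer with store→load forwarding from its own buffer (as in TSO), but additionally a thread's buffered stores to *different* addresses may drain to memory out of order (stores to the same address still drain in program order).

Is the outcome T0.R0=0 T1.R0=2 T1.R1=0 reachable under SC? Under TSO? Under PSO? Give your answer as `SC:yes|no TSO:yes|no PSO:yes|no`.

SC:no TSO:yes PSO:yes

outcome vector order: (T0.R0,T1.R0,T1.R1)
SC (11): 000, 002, 022, 100, 102, 120, 122, 200, 202, 220, 222
TSO (12): 000, 002, 020, 022, 100, 102, 120, 122, 200, 202, 220, 222
PSO (12): 000, 002, 020, 022, 100, 102, 120, 122, 200, 202, 220, 222
target 020 ∈ {TSO,PSO}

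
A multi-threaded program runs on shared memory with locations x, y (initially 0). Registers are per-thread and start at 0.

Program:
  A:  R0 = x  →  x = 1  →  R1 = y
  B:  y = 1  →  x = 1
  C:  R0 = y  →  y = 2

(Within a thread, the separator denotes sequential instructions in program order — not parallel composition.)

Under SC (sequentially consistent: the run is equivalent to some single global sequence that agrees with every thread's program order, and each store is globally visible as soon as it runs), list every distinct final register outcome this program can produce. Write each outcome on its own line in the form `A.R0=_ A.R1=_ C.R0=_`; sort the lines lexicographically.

A.R0=0 A.R1=0 C.R0=0
A.R0=0 A.R1=0 C.R0=1
A.R0=0 A.R1=1 C.R0=0
A.R0=0 A.R1=1 C.R0=1
A.R0=0 A.R1=2 C.R0=0
A.R0=0 A.R1=2 C.R0=1
A.R0=1 A.R1=1 C.R0=0
A.R0=1 A.R1=1 C.R0=1
A.R0=1 A.R1=2 C.R0=0
A.R0=1 A.R1=2 C.R0=1

outcome vector order: (A.R0,A.R1,C.R0)
|SC outcomes| = 10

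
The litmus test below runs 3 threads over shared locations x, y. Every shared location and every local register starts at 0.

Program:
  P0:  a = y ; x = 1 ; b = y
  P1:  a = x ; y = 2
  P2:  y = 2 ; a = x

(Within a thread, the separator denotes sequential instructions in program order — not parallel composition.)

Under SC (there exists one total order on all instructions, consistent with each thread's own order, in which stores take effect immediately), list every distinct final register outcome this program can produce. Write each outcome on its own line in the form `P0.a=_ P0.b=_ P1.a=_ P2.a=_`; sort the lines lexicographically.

P0.a=0 P0.b=0 P1.a=0 P2.a=1
P0.a=0 P0.b=0 P1.a=1 P2.a=1
P0.a=0 P0.b=2 P1.a=0 P2.a=0
P0.a=0 P0.b=2 P1.a=0 P2.a=1
P0.a=0 P0.b=2 P1.a=1 P2.a=0
P0.a=0 P0.b=2 P1.a=1 P2.a=1
P0.a=2 P0.b=2 P1.a=0 P2.a=0
P0.a=2 P0.b=2 P1.a=0 P2.a=1
P0.a=2 P0.b=2 P1.a=1 P2.a=0
P0.a=2 P0.b=2 P1.a=1 P2.a=1

outcome vector order: (P0.a,P0.b,P1.a,P2.a)
|SC outcomes| = 10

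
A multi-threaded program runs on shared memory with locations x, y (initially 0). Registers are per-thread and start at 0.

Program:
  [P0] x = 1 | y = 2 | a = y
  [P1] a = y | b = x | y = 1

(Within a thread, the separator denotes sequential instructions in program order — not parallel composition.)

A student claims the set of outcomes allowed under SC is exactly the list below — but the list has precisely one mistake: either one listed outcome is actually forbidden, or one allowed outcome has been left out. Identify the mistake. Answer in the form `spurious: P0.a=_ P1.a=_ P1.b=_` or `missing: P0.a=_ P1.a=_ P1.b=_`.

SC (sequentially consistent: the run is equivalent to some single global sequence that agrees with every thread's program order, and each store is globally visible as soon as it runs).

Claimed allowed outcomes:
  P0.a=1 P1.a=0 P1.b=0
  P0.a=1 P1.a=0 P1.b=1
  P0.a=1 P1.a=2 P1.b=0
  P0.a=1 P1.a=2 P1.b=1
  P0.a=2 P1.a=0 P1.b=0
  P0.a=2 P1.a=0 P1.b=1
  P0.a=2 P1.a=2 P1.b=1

outcome vector order: (P0.a,P1.a,P1.b)
[SC] allowed = {(1,0,0); (1,0,1); (1,2,1); (2,0,0); (2,0,1); (2,2,1)}
claimed∖SC = {(1,2,0)}

spurious: P0.a=1 P1.a=2 P1.b=0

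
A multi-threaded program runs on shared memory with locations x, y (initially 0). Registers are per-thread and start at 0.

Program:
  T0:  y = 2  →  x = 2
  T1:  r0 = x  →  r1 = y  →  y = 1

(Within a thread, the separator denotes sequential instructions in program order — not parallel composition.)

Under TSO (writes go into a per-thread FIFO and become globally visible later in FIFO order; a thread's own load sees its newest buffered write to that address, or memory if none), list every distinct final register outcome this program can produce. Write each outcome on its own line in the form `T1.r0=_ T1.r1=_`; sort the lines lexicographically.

T1.r0=0 T1.r1=0
T1.r0=0 T1.r1=2
T1.r0=2 T1.r1=2

outcome vector order: (T1.r0,T1.r1)
|TSO outcomes| = 3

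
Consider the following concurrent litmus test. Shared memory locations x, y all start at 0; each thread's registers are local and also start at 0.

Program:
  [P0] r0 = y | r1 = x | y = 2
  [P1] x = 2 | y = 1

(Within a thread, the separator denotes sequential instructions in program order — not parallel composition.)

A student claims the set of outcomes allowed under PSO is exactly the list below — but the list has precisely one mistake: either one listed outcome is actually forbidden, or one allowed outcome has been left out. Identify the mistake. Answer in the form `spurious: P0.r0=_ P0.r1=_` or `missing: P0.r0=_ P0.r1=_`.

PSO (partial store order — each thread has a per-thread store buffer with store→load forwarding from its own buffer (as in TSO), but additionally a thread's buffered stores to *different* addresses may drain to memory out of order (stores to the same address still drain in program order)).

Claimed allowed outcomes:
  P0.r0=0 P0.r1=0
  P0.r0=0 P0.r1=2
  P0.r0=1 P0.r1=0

missing: P0.r0=1 P0.r1=2

outcome vector order: (P0.r0,P0.r1)
PSO (4): 00; 02; 10; 12
PSO∖claimed = {12}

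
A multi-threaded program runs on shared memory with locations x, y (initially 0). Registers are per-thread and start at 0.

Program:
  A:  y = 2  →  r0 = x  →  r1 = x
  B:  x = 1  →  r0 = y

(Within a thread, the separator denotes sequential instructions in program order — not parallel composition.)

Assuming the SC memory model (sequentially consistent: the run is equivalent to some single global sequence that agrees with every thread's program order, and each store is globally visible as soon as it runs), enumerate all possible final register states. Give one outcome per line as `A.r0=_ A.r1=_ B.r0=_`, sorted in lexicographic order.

outcome vector order: (A.r0,A.r1,B.r0)
|SC outcomes| = 4

A.r0=0 A.r1=0 B.r0=2
A.r0=0 A.r1=1 B.r0=2
A.r0=1 A.r1=1 B.r0=0
A.r0=1 A.r1=1 B.r0=2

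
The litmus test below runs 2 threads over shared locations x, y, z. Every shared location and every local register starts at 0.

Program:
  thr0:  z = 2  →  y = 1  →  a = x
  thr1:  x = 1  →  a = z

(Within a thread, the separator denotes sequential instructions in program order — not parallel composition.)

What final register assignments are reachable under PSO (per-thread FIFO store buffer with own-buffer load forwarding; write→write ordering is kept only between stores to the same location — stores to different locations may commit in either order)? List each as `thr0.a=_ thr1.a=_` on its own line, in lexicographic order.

thr0.a=0 thr1.a=0
thr0.a=0 thr1.a=2
thr0.a=1 thr1.a=0
thr0.a=1 thr1.a=2

outcome vector order: (thr0.a,thr1.a)
|PSO outcomes| = 4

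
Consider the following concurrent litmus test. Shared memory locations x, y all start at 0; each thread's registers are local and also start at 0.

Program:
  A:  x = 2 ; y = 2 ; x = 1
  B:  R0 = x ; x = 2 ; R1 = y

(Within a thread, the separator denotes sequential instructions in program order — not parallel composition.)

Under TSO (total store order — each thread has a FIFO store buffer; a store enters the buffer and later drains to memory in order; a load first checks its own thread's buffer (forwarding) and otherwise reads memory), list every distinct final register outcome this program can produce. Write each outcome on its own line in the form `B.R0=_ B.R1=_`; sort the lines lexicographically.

outcome vector order: (B.R0,B.R1)
|TSO outcomes| = 5

B.R0=0 B.R1=0
B.R0=0 B.R1=2
B.R0=1 B.R1=2
B.R0=2 B.R1=0
B.R0=2 B.R1=2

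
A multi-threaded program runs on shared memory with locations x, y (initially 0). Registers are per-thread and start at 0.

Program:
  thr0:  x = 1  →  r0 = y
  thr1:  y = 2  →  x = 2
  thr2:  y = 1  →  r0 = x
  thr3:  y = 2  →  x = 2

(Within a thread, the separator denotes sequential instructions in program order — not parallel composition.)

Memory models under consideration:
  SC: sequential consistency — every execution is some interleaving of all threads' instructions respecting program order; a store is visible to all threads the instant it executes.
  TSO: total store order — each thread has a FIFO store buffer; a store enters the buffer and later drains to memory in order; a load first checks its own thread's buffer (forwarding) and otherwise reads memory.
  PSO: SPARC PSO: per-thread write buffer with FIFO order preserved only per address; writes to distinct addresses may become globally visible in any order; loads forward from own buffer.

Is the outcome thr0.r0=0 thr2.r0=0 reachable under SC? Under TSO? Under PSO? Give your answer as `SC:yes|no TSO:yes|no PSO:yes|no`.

outcome vector order: (thr0.r0,thr2.r0)
SC: 8 outcomes — {<0 1> <0 2> <1 0> <1 1> <1 2> <2 0> <2 1> <2 2>}
TSO: 9 outcomes — {<0 0> <0 1> <0 2> <1 0> <1 1> <1 2> <2 0> <2 1> <2 2>}
PSO: 9 outcomes — {<0 0> <0 1> <0 2> <1 0> <1 1> <1 2> <2 0> <2 1> <2 2>}
target <0 0> ∈ {TSO,PSO}

SC:no TSO:yes PSO:yes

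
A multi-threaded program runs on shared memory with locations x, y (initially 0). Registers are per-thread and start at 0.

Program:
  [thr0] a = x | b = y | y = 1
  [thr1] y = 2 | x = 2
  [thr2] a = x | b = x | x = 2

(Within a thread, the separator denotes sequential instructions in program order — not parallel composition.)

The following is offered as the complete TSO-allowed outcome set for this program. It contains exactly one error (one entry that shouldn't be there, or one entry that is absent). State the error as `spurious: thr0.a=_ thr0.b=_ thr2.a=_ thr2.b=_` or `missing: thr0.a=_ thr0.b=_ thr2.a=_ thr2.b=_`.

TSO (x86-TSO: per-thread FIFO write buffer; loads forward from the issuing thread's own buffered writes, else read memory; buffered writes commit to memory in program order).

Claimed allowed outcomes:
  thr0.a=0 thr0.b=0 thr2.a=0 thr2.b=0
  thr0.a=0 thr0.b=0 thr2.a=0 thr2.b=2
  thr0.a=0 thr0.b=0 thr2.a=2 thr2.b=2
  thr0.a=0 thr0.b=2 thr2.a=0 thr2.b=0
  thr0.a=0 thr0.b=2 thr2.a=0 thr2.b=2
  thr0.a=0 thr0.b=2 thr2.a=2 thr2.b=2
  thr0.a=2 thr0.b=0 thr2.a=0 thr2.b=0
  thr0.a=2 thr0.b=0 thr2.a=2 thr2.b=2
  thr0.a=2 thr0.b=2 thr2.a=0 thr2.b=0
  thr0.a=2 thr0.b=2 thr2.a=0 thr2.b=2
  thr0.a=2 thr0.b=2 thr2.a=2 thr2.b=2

outcome vector order: (thr0.a,thr0.b,thr2.a,thr2.b)
TSO (10): 0000; 0002; 0022; 0200; 0202; 0222; 2000; 2200; 2202; 2222
claimed∖TSO = {2022}

spurious: thr0.a=2 thr0.b=0 thr2.a=2 thr2.b=2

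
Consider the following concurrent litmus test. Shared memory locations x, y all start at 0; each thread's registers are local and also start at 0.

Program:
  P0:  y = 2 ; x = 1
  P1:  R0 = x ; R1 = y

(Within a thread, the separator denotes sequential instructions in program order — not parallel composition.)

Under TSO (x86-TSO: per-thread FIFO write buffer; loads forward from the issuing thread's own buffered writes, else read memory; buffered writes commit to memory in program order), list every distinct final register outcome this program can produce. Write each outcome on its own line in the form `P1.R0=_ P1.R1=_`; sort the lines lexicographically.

P1.R0=0 P1.R1=0
P1.R0=0 P1.R1=2
P1.R0=1 P1.R1=2

outcome vector order: (P1.R0,P1.R1)
|TSO outcomes| = 3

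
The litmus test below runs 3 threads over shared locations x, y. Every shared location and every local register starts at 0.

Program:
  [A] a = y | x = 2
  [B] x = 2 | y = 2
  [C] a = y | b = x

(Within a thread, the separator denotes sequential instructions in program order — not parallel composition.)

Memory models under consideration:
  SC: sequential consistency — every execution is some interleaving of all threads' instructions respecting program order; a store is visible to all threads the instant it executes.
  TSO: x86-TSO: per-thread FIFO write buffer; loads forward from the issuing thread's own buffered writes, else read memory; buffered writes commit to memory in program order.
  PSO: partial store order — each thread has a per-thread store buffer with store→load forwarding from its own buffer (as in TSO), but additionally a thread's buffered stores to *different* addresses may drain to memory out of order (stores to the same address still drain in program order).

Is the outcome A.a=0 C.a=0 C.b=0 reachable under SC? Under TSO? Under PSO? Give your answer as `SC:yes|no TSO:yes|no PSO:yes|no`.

SC:yes TSO:yes PSO:yes

outcome vector order: (A.a,C.a,C.b)
under SC → 000; 002; 022; 200; 202; 222
under TSO → 000; 002; 022; 200; 202; 222
under PSO → 000; 002; 020; 022; 200; 202; 220; 222
target 000 ∈ {SC,TSO,PSO}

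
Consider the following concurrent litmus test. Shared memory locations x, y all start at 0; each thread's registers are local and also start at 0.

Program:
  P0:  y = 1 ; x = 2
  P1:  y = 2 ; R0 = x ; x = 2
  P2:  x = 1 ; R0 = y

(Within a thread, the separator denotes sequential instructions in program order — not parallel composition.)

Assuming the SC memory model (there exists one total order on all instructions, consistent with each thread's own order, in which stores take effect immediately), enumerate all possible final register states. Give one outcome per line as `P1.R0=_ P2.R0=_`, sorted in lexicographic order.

P1.R0=0 P2.R0=1
P1.R0=0 P2.R0=2
P1.R0=1 P2.R0=0
P1.R0=1 P2.R0=1
P1.R0=1 P2.R0=2
P1.R0=2 P2.R0=0
P1.R0=2 P2.R0=1
P1.R0=2 P2.R0=2

outcome vector order: (P1.R0,P2.R0)
|SC outcomes| = 8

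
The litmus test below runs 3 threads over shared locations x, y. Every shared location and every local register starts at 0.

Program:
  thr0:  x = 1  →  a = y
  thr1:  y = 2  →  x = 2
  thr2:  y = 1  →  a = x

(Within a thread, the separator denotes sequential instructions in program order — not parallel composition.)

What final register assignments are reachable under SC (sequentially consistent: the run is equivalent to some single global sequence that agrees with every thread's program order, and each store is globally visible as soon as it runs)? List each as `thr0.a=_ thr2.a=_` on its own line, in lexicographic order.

thr0.a=0 thr2.a=1
thr0.a=0 thr2.a=2
thr0.a=1 thr2.a=0
thr0.a=1 thr2.a=1
thr0.a=1 thr2.a=2
thr0.a=2 thr2.a=0
thr0.a=2 thr2.a=1
thr0.a=2 thr2.a=2

outcome vector order: (thr0.a,thr2.a)
|SC outcomes| = 8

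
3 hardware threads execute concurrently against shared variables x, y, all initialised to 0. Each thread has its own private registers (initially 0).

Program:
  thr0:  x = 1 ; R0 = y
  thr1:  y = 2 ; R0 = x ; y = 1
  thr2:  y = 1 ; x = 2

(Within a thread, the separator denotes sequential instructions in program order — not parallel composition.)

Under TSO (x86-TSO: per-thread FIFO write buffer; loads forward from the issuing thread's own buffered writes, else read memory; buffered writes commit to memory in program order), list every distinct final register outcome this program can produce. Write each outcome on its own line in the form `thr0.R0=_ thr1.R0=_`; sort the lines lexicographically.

outcome vector order: (thr0.R0,thr1.R0)
|TSO outcomes| = 9

thr0.R0=0 thr1.R0=0
thr0.R0=0 thr1.R0=1
thr0.R0=0 thr1.R0=2
thr0.R0=1 thr1.R0=0
thr0.R0=1 thr1.R0=1
thr0.R0=1 thr1.R0=2
thr0.R0=2 thr1.R0=0
thr0.R0=2 thr1.R0=1
thr0.R0=2 thr1.R0=2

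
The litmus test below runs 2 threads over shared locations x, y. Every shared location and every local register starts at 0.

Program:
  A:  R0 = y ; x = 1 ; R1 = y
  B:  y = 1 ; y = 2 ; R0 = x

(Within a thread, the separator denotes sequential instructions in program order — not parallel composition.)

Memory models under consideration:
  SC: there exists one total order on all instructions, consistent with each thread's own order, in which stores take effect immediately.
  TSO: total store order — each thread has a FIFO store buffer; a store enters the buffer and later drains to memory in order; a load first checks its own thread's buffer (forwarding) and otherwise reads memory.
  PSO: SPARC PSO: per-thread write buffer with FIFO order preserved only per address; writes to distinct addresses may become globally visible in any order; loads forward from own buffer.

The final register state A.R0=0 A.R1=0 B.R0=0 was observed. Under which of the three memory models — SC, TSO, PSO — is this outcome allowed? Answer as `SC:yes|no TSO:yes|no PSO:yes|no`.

SC:no TSO:yes PSO:yes

outcome vector order: (A.R0,A.R1,B.R0)
SC (9): 0/0/1, 0/1/1, 0/2/0, 0/2/1, 1/1/1, 1/2/0, 1/2/1, 2/2/0, 2/2/1
TSO (12): 0/0/0, 0/0/1, 0/1/0, 0/1/1, 0/2/0, 0/2/1, 1/1/0, 1/1/1, 1/2/0, 1/2/1, 2/2/0, 2/2/1
PSO (12): 0/0/0, 0/0/1, 0/1/0, 0/1/1, 0/2/0, 0/2/1, 1/1/0, 1/1/1, 1/2/0, 1/2/1, 2/2/0, 2/2/1
target 0/0/0 ∈ {TSO,PSO}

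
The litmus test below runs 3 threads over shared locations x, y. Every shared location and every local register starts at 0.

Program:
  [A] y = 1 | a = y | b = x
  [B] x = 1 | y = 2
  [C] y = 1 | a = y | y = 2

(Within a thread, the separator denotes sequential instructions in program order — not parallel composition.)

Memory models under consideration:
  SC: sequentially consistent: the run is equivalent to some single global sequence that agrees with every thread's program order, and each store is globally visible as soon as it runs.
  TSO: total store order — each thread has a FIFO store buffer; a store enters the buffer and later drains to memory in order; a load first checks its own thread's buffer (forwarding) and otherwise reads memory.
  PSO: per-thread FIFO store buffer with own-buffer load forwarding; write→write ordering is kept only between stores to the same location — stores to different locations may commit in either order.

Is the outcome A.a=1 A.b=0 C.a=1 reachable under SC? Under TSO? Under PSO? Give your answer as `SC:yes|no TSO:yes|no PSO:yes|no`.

outcome vector order: (A.a,A.b,C.a)
SC: 7 outcomes — {1/0/1 1/0/2 1/1/1 1/1/2 2/0/1 2/1/1 2/1/2}
TSO: 7 outcomes — {1/0/1 1/0/2 1/1/1 1/1/2 2/0/1 2/1/1 2/1/2}
PSO: 8 outcomes — {1/0/1 1/0/2 1/1/1 1/1/2 2/0/1 2/0/2 2/1/1 2/1/2}
target 1/0/1 ∈ {SC,TSO,PSO}

SC:yes TSO:yes PSO:yes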